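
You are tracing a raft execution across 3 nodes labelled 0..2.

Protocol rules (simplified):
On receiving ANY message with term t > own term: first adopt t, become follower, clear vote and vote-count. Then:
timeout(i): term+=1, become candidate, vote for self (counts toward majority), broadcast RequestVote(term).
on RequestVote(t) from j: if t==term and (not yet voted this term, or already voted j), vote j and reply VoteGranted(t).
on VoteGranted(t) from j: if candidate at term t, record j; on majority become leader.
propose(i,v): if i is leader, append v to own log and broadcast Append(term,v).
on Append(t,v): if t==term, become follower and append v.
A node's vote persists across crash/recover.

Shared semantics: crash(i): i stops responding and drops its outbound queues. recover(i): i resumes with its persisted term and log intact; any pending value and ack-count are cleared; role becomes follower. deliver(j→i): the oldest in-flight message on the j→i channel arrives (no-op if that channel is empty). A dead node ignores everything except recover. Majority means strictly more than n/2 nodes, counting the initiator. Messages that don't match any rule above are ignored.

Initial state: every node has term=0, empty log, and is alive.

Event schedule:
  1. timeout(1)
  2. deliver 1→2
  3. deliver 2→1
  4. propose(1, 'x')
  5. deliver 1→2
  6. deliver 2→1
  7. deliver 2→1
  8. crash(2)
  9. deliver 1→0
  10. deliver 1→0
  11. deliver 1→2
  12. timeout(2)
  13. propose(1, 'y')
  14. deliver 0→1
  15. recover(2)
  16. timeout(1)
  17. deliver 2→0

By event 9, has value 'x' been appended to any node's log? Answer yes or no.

yes

step 1 timeout(1): 1={cand,t=1,log=-}
step 2 deliver 1→2: 2={foll,t=1,log=-}
step 3 deliver 2→1: 1={lead,t=1,log=-}
step 4 propose(1,'x'): 1={lead,t=1,log=x}
step 5 deliver 1→2: 2={foll,t=1,log=x}
step 6 deliver 2→1: —
step 7 deliver 2→1: —
step 8 crash(2): 2={✗foll,t=1,log=x}
step 9 deliver 1→0: 0={foll,t=1,log=-}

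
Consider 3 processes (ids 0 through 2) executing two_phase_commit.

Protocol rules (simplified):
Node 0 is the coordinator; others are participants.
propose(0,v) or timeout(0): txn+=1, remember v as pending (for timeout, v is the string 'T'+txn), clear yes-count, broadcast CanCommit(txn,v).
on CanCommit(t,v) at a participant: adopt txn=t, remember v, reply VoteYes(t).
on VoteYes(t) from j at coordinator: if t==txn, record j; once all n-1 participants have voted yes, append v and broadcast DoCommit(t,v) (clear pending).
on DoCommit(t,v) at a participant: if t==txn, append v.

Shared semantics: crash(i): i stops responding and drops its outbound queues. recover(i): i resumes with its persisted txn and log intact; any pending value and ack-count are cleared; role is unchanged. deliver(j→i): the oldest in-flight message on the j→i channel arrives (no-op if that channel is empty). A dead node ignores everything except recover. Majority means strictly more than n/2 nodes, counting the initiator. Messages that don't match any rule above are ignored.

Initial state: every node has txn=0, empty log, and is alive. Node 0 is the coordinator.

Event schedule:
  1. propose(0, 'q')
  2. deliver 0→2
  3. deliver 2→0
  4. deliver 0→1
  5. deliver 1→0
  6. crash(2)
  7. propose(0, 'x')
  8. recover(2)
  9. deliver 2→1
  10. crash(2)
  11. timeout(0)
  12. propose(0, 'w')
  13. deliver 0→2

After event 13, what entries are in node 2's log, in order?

empty

[1] propose(0,'q') → N0(coor t1 [-])
[2] deliver 0→2 → N2(part t1 [-])
[3] deliver 2→0 → ∅
[4] deliver 0→1 → N1(part t1 [-])
[5] deliver 1→0 → N0(coor t1 [q])
[6] crash(2) → N2(✗part t1 [-])
[7] propose(0,'x') → N0(coor t2 [q])
[8] recover(2) → N2(part t1 [-])
[9] deliver 2→1 → ∅
[10] crash(2) → N2(✗part t1 [-])
[11] timeout(0) → N0(coor t3 [q])
[12] propose(0,'w') → N0(coor t4 [q])
[13] deliver 0→2 → ∅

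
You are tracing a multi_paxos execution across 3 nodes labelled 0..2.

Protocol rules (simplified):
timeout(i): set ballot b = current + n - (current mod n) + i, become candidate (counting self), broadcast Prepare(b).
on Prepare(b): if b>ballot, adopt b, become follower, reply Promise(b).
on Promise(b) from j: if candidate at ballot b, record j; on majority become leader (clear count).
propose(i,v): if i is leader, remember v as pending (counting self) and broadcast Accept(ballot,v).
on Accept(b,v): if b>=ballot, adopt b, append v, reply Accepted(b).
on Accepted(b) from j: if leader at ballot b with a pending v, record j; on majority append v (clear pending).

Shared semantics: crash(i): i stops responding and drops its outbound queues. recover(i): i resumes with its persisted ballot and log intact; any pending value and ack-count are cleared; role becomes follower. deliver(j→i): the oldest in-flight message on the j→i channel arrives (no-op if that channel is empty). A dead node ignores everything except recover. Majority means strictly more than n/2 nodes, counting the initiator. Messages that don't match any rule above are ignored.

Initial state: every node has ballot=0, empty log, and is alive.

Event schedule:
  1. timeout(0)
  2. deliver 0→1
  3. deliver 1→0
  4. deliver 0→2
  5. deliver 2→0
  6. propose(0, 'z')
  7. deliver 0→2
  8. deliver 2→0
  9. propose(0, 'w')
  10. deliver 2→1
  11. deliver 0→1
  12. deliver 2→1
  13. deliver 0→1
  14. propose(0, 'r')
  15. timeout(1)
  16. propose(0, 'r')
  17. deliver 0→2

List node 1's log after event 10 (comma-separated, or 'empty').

1. timeout(0):  <0:cand b3 ->
2. deliver 0→1:  <1:foll b3 ->
3. deliver 1→0:  <0:lead b3 ->
4. deliver 0→2:  <2:foll b3 ->
5. deliver 2→0:  nop
6. propose(0,'z'):  nop
7. deliver 0→2:  <2:foll b3 z>
8. deliver 2→0:  <0:lead b3 z>
9. propose(0,'w'):  nop
10. deliver 2→1:  nop

empty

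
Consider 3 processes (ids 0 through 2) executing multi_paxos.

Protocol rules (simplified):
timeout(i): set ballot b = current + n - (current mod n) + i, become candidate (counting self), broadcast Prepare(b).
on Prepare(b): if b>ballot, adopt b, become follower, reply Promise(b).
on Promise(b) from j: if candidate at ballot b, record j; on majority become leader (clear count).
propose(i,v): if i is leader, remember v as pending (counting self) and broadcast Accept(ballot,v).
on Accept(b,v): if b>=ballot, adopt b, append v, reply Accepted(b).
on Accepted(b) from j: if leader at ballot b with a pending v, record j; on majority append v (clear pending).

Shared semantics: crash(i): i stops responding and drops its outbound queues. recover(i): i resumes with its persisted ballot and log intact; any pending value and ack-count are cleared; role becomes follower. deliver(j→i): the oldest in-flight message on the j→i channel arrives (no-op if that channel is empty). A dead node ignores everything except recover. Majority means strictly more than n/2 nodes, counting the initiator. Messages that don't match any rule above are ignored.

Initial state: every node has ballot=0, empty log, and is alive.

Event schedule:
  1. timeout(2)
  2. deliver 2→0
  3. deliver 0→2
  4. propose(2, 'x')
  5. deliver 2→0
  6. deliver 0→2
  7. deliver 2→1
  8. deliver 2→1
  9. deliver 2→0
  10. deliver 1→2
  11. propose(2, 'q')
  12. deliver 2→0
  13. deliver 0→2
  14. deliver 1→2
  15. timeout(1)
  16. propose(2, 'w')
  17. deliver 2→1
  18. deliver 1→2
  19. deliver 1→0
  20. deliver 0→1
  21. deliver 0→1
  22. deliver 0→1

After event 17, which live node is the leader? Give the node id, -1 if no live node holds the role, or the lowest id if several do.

2

1. timeout(2):  <2:cand b5 ->
2. deliver 2→0:  <0:foll b5 ->
3. deliver 0→2:  <2:lead b5 ->
4. propose(2,'x'):  nop
5. deliver 2→0:  <0:foll b5 x>
6. deliver 0→2:  <2:lead b5 x>
7. deliver 2→1:  <1:foll b5 ->
8. deliver 2→1:  <1:foll b5 x>
9. deliver 2→0:  nop
10. deliver 1→2:  nop
11. propose(2,'q'):  nop
12. deliver 2→0:  <0:foll b5 x,q>
13. deliver 0→2:  <2:lead b5 x,q>
14. deliver 1→2:  nop
15. timeout(1):  <1:cand b7 x>
16. propose(2,'w'):  nop
17. deliver 2→1:  nop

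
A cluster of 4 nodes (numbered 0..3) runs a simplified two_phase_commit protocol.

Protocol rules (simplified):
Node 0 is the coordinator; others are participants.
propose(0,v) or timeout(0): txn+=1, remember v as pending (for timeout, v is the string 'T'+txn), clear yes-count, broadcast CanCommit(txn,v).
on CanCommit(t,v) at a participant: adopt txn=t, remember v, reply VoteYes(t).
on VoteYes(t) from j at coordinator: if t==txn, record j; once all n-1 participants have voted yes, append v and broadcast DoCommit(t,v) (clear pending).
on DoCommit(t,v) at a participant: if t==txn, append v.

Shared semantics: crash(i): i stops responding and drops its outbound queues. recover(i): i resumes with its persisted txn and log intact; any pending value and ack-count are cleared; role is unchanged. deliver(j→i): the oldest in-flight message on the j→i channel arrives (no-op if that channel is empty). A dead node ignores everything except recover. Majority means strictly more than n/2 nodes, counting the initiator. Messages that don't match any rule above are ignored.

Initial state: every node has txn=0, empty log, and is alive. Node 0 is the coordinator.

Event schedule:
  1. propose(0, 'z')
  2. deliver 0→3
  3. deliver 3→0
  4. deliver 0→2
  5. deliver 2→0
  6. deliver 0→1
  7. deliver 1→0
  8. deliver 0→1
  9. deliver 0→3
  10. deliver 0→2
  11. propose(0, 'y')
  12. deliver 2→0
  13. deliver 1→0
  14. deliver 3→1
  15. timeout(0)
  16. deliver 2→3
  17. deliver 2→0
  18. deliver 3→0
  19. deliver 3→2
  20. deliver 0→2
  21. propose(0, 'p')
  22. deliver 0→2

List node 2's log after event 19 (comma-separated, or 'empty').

z

step 1 propose(0,'z'): 0={coor,t=1,log=-}
step 2 deliver 0→3: 3={part,t=1,log=-}
step 3 deliver 3→0: —
step 4 deliver 0→2: 2={part,t=1,log=-}
step 5 deliver 2→0: —
step 6 deliver 0→1: 1={part,t=1,log=-}
step 7 deliver 1→0: 0={coor,t=1,log=z}
step 8 deliver 0→1: 1={part,t=1,log=z}
step 9 deliver 0→3: 3={part,t=1,log=z}
step 10 deliver 0→2: 2={part,t=1,log=z}
step 11 propose(0,'y'): 0={coor,t=2,log=z}
step 12 deliver 2→0: —
step 13 deliver 1→0: —
step 14 deliver 3→1: —
step 15 timeout(0): 0={coor,t=3,log=z}
step 16 deliver 2→3: —
step 17 deliver 2→0: —
step 18 deliver 3→0: —
step 19 deliver 3→2: —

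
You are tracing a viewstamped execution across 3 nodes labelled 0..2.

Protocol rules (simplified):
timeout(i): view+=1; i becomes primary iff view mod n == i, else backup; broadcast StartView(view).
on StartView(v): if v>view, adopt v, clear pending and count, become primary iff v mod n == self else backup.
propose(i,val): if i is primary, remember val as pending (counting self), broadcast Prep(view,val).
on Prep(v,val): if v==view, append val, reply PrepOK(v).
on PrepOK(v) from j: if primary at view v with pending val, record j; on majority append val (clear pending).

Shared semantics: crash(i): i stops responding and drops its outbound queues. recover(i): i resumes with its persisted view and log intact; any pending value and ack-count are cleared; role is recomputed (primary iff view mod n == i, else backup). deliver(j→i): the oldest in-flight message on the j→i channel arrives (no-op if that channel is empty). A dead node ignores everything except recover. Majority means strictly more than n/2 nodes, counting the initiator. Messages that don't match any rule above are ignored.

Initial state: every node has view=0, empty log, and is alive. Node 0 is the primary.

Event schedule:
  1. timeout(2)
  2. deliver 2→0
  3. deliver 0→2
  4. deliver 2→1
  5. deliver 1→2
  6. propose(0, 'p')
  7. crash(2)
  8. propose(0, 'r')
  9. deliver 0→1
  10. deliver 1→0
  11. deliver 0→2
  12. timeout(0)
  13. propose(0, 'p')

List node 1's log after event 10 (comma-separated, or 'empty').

e1 timeout(2): 2[back,v=1,-]
e2 deliver 2→0: 0[back,v=1,-]
e3 deliver 0→2: ·
e4 deliver 2→1: 1[prim,v=1,-]
e5 deliver 1→2: ·
e6 propose(0,'p'): ·
e7 crash(2): 2[✗back,v=1,-]
e8 propose(0,'r'): ·
e9 deliver 0→1: ·
e10 deliver 1→0: ·

empty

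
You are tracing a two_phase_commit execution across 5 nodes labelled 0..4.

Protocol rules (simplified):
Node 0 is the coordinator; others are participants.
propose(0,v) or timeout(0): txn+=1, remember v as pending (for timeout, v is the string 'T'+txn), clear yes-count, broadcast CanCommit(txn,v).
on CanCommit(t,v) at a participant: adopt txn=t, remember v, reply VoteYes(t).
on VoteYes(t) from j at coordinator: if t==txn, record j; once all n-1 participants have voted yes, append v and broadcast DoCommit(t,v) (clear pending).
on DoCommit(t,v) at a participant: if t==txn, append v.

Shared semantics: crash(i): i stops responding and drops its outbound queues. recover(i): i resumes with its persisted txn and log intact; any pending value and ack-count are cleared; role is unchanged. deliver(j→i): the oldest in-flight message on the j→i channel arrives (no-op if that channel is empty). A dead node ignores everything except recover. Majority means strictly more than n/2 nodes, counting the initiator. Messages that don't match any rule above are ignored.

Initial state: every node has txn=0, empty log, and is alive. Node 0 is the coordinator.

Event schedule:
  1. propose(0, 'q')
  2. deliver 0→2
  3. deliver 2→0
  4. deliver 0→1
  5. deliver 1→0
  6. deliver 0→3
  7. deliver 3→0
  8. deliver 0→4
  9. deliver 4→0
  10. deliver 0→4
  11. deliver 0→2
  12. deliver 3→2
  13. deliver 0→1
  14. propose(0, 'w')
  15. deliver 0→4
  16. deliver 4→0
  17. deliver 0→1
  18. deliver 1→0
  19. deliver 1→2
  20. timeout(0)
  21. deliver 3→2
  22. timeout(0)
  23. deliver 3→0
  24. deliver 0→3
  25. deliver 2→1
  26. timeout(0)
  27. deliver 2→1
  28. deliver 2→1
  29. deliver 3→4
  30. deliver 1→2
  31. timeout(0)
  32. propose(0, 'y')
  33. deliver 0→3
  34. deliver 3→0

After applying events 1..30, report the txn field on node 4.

e1 propose(0,'q'): 0[coor,t=1,-]
e2 deliver 0→2: 2[part,t=1,-]
e3 deliver 2→0: ·
e4 deliver 0→1: 1[part,t=1,-]
e5 deliver 1→0: ·
e6 deliver 0→3: 3[part,t=1,-]
e7 deliver 3→0: ·
e8 deliver 0→4: 4[part,t=1,-]
e9 deliver 4→0: 0[coor,t=1,q]
e10 deliver 0→4: 4[part,t=1,q]
e11 deliver 0→2: 2[part,t=1,q]
e12 deliver 3→2: ·
e13 deliver 0→1: 1[part,t=1,q]
e14 propose(0,'w'): 0[coor,t=2,q]
e15 deliver 0→4: 4[part,t=2,q]
e16 deliver 4→0: ·
e17 deliver 0→1: 1[part,t=2,q]
e18 deliver 1→0: ·
e19 deliver 1→2: ·
e20 timeout(0): 0[coor,t=3,q]
e21 deliver 3→2: ·
e22 timeout(0): 0[coor,t=4,q]
e23 deliver 3→0: ·
e24 deliver 0→3: 3[part,t=1,q]
e25 deliver 2→1: ·
e26 timeout(0): 0[coor,t=5,q]
e27 deliver 2→1: ·
e28 deliver 2→1: ·
e29 deliver 3→4: ·
e30 deliver 1→2: ·

2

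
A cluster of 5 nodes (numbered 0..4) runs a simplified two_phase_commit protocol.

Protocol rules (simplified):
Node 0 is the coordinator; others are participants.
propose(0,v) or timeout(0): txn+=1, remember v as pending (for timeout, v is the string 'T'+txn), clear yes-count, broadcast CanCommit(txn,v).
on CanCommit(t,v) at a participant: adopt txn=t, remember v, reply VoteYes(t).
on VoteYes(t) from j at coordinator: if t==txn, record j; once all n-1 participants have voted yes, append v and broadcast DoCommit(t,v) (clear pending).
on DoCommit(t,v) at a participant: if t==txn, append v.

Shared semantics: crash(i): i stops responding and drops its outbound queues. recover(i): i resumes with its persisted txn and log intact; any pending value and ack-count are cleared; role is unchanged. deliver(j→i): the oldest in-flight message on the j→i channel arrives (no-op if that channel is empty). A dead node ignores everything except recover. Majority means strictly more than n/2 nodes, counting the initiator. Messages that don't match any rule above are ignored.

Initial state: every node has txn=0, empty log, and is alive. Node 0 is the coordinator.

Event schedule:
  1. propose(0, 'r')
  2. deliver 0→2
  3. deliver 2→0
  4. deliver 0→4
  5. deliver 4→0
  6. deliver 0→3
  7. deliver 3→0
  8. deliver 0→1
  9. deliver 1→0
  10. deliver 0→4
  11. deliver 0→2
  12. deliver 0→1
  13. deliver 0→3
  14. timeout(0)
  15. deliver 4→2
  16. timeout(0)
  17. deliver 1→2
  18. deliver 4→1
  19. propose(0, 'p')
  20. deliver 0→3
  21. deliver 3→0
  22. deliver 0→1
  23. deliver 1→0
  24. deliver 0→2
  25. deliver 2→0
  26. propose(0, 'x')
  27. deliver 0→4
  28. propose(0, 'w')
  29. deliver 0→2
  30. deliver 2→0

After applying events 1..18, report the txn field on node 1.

step 1 propose(0,'r'): 0={coor,t=1,log=-}
step 2 deliver 0→2: 2={part,t=1,log=-}
step 3 deliver 2→0: —
step 4 deliver 0→4: 4={part,t=1,log=-}
step 5 deliver 4→0: —
step 6 deliver 0→3: 3={part,t=1,log=-}
step 7 deliver 3→0: —
step 8 deliver 0→1: 1={part,t=1,log=-}
step 9 deliver 1→0: 0={coor,t=1,log=r}
step 10 deliver 0→4: 4={part,t=1,log=r}
step 11 deliver 0→2: 2={part,t=1,log=r}
step 12 deliver 0→1: 1={part,t=1,log=r}
step 13 deliver 0→3: 3={part,t=1,log=r}
step 14 timeout(0): 0={coor,t=2,log=r}
step 15 deliver 4→2: —
step 16 timeout(0): 0={coor,t=3,log=r}
step 17 deliver 1→2: —
step 18 deliver 4→1: —

1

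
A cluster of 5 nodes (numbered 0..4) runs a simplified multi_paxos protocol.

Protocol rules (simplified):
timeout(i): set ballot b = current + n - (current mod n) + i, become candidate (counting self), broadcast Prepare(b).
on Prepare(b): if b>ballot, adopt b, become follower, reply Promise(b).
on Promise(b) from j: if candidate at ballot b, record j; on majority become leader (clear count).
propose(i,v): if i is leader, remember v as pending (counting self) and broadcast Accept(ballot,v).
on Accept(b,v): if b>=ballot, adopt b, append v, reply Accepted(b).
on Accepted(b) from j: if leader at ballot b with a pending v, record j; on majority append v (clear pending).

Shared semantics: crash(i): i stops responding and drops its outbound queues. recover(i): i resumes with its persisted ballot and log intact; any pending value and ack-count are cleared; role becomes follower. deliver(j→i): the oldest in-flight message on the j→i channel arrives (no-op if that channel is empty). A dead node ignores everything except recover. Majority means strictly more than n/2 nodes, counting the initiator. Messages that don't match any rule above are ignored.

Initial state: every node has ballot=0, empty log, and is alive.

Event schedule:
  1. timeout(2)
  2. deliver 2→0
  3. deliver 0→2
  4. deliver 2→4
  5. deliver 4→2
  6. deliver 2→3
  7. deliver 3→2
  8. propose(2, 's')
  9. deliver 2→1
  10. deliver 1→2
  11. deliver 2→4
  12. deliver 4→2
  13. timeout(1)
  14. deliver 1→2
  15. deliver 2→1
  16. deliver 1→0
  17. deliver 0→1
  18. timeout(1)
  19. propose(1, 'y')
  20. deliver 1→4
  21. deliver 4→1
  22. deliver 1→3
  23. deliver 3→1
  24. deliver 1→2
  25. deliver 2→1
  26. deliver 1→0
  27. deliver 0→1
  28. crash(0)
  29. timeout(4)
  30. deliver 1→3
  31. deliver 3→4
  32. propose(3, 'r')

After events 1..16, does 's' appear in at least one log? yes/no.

yes

[1] timeout(2) → N2(cand b7 [-])
[2] deliver 2→0 → N0(foll b7 [-])
[3] deliver 0→2 → ∅
[4] deliver 2→4 → N4(foll b7 [-])
[5] deliver 4→2 → N2(lead b7 [-])
[6] deliver 2→3 → N3(foll b7 [-])
[7] deliver 3→2 → ∅
[8] propose(2,'s') → ∅
[9] deliver 2→1 → N1(foll b7 [-])
[10] deliver 1→2 → ∅
[11] deliver 2→4 → N4(foll b7 [s])
[12] deliver 4→2 → ∅
[13] timeout(1) → N1(cand b11 [-])
[14] deliver 1→2 → N2(foll b11 [-])
[15] deliver 2→1 → ∅
[16] deliver 1→0 → N0(foll b11 [-])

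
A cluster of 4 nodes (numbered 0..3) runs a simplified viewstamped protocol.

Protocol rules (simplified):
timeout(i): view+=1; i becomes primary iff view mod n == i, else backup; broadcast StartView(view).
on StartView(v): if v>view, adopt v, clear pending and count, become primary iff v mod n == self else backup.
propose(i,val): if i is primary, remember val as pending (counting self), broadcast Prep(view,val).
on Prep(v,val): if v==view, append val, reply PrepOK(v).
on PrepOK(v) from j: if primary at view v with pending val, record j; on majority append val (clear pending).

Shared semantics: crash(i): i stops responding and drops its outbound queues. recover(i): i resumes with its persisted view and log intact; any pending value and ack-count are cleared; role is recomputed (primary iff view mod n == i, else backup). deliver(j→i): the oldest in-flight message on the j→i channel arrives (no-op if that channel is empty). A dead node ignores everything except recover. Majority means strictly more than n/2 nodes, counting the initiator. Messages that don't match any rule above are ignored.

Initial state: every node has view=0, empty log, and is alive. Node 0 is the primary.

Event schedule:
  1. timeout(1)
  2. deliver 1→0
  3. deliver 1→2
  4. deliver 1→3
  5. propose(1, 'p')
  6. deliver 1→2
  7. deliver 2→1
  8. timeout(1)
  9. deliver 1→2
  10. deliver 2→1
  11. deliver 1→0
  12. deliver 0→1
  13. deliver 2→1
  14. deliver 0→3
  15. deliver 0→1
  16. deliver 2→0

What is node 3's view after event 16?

[1] timeout(1) → N1(prim v1 [-])
[2] deliver 1→0 → N0(back v1 [-])
[3] deliver 1→2 → N2(back v1 [-])
[4] deliver 1→3 → N3(back v1 [-])
[5] propose(1,'p') → ∅
[6] deliver 1→2 → N2(back v1 [p])
[7] deliver 2→1 → ∅
[8] timeout(1) → N1(back v2 [-])
[9] deliver 1→2 → N2(prim v2 [p])
[10] deliver 2→1 → ∅
[11] deliver 1→0 → N0(back v1 [p])
[12] deliver 0→1 → ∅
[13] deliver 2→1 → ∅
[14] deliver 0→3 → ∅
[15] deliver 0→1 → ∅
[16] deliver 2→0 → ∅

1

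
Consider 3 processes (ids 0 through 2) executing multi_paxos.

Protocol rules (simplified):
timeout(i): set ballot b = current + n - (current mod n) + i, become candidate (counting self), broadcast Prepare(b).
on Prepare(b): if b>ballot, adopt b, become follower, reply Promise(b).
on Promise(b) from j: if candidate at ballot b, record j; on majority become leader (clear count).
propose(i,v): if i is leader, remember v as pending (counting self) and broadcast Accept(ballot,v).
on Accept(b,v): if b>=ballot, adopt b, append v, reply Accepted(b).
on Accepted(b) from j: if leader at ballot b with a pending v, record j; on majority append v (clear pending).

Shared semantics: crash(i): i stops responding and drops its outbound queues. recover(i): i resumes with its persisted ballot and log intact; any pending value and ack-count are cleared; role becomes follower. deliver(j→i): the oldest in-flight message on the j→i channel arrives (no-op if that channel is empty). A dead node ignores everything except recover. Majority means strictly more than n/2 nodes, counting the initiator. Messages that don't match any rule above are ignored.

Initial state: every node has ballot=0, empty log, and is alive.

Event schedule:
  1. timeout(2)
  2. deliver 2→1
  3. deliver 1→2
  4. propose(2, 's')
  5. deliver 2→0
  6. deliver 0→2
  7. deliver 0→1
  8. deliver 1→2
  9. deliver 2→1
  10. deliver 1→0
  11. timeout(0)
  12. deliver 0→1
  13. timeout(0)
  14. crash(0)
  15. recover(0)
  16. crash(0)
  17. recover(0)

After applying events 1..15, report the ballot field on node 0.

1. timeout(2):  <2:cand b5 ->
2. deliver 2→1:  <1:foll b5 ->
3. deliver 1→2:  <2:lead b5 ->
4. propose(2,'s'):  nop
5. deliver 2→0:  <0:foll b5 ->
6. deliver 0→2:  nop
7. deliver 0→1:  nop
8. deliver 1→2:  nop
9. deliver 2→1:  <1:foll b5 s>
10. deliver 1→0:  nop
11. timeout(0):  <0:cand b6 ->
12. deliver 0→1:  <1:foll b6 s>
13. timeout(0):  <0:cand b9 ->
14. crash(0):  <0:✗cand b9 ->
15. recover(0):  <0:foll b9 ->

9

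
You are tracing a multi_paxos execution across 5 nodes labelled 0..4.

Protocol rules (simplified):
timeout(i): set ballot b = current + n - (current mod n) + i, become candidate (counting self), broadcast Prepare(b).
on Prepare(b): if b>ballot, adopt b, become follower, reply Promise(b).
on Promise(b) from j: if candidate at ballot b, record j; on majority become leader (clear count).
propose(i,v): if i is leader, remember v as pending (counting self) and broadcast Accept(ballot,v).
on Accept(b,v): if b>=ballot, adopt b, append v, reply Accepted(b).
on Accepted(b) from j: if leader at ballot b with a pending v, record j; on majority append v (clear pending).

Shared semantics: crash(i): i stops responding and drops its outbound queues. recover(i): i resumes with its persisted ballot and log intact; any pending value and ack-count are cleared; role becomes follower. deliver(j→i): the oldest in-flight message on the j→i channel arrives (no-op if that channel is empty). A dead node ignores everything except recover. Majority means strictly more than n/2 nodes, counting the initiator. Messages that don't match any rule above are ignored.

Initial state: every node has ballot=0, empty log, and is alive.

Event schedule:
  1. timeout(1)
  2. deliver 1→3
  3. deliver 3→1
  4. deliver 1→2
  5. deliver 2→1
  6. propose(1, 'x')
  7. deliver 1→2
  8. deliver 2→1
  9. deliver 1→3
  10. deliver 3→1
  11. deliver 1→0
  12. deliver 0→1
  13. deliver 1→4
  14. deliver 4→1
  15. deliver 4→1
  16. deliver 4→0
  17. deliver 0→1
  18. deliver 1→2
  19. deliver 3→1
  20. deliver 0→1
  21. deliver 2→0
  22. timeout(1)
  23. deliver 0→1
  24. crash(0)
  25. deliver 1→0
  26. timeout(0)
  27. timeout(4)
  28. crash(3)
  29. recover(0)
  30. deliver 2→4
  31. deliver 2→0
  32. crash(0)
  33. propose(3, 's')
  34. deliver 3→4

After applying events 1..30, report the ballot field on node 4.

e1 timeout(1): 1[cand,b=6,-]
e2 deliver 1→3: 3[foll,b=6,-]
e3 deliver 3→1: ·
e4 deliver 1→2: 2[foll,b=6,-]
e5 deliver 2→1: 1[lead,b=6,-]
e6 propose(1,'x'): ·
e7 deliver 1→2: 2[foll,b=6,x]
e8 deliver 2→1: ·
e9 deliver 1→3: 3[foll,b=6,x]
e10 deliver 3→1: 1[lead,b=6,x]
e11 deliver 1→0: 0[foll,b=6,-]
e12 deliver 0→1: ·
e13 deliver 1→4: 4[foll,b=6,-]
e14 deliver 4→1: ·
e15 deliver 4→1: ·
e16 deliver 4→0: ·
e17 deliver 0→1: ·
e18 deliver 1→2: ·
e19 deliver 3→1: ·
e20 deliver 0→1: ·
e21 deliver 2→0: ·
e22 timeout(1): 1[cand,b=11,x]
e23 deliver 0→1: ·
e24 crash(0): 0[✗foll,b=6,-]
e25 deliver 1→0: ·
e26 timeout(0): ·
e27 timeout(4): 4[cand,b=14,-]
e28 crash(3): 3[✗foll,b=6,x]
e29 recover(0): 0[foll,b=6,-]
e30 deliver 2→4: ·

14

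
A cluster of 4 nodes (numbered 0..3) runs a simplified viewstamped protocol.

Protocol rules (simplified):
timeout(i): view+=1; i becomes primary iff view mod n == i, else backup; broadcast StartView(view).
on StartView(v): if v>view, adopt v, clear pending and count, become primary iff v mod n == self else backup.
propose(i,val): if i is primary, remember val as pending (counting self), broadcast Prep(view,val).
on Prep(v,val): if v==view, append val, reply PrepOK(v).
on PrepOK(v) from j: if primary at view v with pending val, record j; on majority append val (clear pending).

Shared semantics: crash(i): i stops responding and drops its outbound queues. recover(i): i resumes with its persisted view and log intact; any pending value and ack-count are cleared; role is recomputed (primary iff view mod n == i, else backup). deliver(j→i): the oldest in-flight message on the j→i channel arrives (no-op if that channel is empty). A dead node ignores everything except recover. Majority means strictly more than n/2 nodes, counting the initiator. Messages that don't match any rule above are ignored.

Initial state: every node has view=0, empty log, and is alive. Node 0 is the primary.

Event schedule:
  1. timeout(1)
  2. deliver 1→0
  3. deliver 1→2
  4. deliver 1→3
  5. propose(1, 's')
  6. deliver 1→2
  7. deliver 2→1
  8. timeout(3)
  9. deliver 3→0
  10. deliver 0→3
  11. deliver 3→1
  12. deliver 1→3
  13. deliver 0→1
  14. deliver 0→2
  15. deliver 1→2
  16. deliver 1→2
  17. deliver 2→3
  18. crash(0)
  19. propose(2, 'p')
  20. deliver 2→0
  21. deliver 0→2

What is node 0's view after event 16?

after 1 — timeout(1): n1:prim/v1/[-]
after 2 — deliver 1→0: n0:back/v1/[-]
after 3 — deliver 1→2: n2:back/v1/[-]
after 4 — deliver 1→3: n3:back/v1/[-]
after 5 — propose(1,'s'): ·
after 6 — deliver 1→2: n2:back/v1/[s]
after 7 — deliver 2→1: ·
after 8 — timeout(3): n3:back/v2/[-]
after 9 — deliver 3→0: n0:back/v2/[-]
after 10 — deliver 0→3: ·
after 11 — deliver 3→1: n1:back/v2/[-]
after 12 — deliver 1→3: ·
after 13 — deliver 0→1: ·
after 14 — deliver 0→2: ·
after 15 — deliver 1→2: ·
after 16 — deliver 1→2: ·

2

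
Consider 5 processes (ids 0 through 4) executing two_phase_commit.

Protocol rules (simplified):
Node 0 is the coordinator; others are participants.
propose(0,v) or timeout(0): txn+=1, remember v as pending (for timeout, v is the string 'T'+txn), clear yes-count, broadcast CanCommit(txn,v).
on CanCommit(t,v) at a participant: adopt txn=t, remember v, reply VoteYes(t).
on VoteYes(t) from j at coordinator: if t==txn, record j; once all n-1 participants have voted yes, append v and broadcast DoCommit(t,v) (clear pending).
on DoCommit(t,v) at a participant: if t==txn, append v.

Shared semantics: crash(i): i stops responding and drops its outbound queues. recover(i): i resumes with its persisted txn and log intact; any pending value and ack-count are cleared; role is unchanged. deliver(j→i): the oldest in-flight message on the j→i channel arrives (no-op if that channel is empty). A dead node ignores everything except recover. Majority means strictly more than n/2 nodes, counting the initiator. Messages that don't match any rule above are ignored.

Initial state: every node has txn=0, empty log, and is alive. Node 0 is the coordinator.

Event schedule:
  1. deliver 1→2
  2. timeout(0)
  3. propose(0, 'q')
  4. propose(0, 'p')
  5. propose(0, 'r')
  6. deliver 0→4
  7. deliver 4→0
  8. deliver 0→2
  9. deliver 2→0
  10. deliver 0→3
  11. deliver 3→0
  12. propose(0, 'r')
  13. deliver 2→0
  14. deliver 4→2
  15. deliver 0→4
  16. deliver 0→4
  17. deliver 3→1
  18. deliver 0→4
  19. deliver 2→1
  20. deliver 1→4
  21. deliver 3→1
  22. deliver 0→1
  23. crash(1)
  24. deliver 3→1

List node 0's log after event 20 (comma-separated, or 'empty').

after 1 — deliver 1→2: ·
after 2 — timeout(0): n0:coor/t1/[-]
after 3 — propose(0,'q'): n0:coor/t2/[-]
after 4 — propose(0,'p'): n0:coor/t3/[-]
after 5 — propose(0,'r'): n0:coor/t4/[-]
after 6 — deliver 0→4: n4:part/t1/[-]
after 7 — deliver 4→0: ·
after 8 — deliver 0→2: n2:part/t1/[-]
after 9 — deliver 2→0: ·
after 10 — deliver 0→3: n3:part/t1/[-]
after 11 — deliver 3→0: ·
after 12 — propose(0,'r'): n0:coor/t5/[-]
after 13 — deliver 2→0: ·
after 14 — deliver 4→2: ·
after 15 — deliver 0→4: n4:part/t2/[-]
after 16 — deliver 0→4: n4:part/t3/[-]
after 17 — deliver 3→1: ·
after 18 — deliver 0→4: n4:part/t4/[-]
after 19 — deliver 2→1: ·
after 20 — deliver 1→4: ·

empty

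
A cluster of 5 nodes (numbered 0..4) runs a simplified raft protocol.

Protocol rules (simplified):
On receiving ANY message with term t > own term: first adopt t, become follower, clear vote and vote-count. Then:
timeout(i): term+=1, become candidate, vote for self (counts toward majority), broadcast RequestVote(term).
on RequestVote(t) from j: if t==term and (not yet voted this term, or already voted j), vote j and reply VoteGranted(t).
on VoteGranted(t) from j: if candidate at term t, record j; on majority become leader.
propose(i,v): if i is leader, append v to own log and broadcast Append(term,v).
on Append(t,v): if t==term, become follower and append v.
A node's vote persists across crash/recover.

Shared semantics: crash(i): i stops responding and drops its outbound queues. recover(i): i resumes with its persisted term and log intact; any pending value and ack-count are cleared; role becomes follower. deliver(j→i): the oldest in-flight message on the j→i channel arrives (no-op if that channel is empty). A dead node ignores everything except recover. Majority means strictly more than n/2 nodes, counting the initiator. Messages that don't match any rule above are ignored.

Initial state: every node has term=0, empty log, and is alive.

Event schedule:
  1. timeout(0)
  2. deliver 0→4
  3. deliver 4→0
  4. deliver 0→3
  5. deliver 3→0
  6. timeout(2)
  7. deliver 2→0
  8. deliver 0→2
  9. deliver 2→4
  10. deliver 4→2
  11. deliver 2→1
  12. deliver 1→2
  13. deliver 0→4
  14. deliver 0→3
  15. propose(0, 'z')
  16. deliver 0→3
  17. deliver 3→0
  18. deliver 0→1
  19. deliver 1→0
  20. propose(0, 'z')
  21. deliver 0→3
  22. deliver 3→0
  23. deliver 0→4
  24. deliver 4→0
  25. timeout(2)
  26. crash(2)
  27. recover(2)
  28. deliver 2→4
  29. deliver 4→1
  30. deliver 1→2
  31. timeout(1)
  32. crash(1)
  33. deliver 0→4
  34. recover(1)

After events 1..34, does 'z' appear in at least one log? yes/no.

yes

after 1 — timeout(0): n0:cand/t1/[-]
after 2 — deliver 0→4: n4:foll/t1/[-]
after 3 — deliver 4→0: ·
after 4 — deliver 0→3: n3:foll/t1/[-]
after 5 — deliver 3→0: n0:lead/t1/[-]
after 6 — timeout(2): n2:cand/t1/[-]
after 7 — deliver 2→0: ·
after 8 — deliver 0→2: ·
after 9 — deliver 2→4: ·
after 10 — deliver 4→2: ·
after 11 — deliver 2→1: n1:foll/t1/[-]
after 12 — deliver 1→2: ·
after 13 — deliver 0→4: ·
after 14 — deliver 0→3: ·
after 15 — propose(0,'z'): n0:lead/t1/[z]
after 16 — deliver 0→3: n3:foll/t1/[z]
after 17 — deliver 3→0: ·
after 18 — deliver 0→1: ·
after 19 — deliver 1→0: ·
after 20 — propose(0,'z'): n0:lead/t1/[z,z]
after 21 — deliver 0→3: n3:foll/t1/[z,z]
after 22 — deliver 3→0: ·
after 23 — deliver 0→4: n4:foll/t1/[z]
after 24 — deliver 4→0: ·
after 25 — timeout(2): n2:cand/t2/[-]
after 26 — crash(2): n2:✗cand/t2/[-]
after 27 — recover(2): n2:foll/t2/[-]
after 28 — deliver 2→4: ·
after 29 — deliver 4→1: ·
after 30 — deliver 1→2: ·
after 31 — timeout(1): n1:cand/t2/[-]
after 32 — crash(1): n1:✗cand/t2/[-]
after 33 — deliver 0→4: n4:foll/t1/[z,z]
after 34 — recover(1): n1:foll/t2/[-]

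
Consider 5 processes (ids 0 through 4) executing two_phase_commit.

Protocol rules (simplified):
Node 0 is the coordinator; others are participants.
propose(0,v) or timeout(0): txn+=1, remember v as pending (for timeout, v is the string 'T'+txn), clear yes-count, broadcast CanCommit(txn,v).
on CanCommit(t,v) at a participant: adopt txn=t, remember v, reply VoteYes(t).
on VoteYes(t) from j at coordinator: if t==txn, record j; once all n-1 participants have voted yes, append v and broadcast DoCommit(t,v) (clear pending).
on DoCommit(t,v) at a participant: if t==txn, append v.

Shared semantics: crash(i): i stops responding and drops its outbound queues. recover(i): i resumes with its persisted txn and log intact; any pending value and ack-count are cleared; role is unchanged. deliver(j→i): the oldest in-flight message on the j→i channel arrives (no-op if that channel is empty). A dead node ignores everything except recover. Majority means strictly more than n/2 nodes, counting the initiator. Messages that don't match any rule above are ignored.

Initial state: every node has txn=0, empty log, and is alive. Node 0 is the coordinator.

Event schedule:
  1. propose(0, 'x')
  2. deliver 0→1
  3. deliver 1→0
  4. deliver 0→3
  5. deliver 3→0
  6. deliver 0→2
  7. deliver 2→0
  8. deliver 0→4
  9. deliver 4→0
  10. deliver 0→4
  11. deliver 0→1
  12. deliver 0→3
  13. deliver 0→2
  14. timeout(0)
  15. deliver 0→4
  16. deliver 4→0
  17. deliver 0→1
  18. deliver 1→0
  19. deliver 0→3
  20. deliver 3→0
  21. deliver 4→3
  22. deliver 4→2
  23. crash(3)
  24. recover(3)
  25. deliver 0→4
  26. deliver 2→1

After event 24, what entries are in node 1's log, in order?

[1] propose(0,'x') → N0(coor t1 [-])
[2] deliver 0→1 → N1(part t1 [-])
[3] deliver 1→0 → ∅
[4] deliver 0→3 → N3(part t1 [-])
[5] deliver 3→0 → ∅
[6] deliver 0→2 → N2(part t1 [-])
[7] deliver 2→0 → ∅
[8] deliver 0→4 → N4(part t1 [-])
[9] deliver 4→0 → N0(coor t1 [x])
[10] deliver 0→4 → N4(part t1 [x])
[11] deliver 0→1 → N1(part t1 [x])
[12] deliver 0→3 → N3(part t1 [x])
[13] deliver 0→2 → N2(part t1 [x])
[14] timeout(0) → N0(coor t2 [x])
[15] deliver 0→4 → N4(part t2 [x])
[16] deliver 4→0 → ∅
[17] deliver 0→1 → N1(part t2 [x])
[18] deliver 1→0 → ∅
[19] deliver 0→3 → N3(part t2 [x])
[20] deliver 3→0 → ∅
[21] deliver 4→3 → ∅
[22] deliver 4→2 → ∅
[23] crash(3) → N3(✗part t2 [x])
[24] recover(3) → N3(part t2 [x])

x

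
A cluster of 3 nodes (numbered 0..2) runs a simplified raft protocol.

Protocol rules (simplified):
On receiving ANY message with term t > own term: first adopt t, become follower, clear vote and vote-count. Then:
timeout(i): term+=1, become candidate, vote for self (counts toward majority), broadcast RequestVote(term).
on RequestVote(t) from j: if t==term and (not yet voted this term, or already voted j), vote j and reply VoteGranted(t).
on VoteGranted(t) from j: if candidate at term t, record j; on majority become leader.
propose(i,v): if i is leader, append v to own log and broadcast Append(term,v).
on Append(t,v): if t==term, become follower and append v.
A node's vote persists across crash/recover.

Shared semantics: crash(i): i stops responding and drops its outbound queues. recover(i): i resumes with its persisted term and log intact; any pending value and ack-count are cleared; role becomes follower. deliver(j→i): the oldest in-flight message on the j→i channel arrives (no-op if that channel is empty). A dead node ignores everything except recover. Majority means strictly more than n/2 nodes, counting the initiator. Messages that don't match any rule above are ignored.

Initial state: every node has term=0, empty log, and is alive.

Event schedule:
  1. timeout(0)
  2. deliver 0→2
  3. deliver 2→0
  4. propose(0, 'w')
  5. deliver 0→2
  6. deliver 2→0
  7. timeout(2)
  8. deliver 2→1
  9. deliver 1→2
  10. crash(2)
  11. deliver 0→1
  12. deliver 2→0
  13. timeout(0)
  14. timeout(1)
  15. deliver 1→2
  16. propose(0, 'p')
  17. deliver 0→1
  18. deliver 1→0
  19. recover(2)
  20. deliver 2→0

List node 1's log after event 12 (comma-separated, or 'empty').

empty

step 1 timeout(0): 0={cand,t=1,log=-}
step 2 deliver 0→2: 2={foll,t=1,log=-}
step 3 deliver 2→0: 0={lead,t=1,log=-}
step 4 propose(0,'w'): 0={lead,t=1,log=w}
step 5 deliver 0→2: 2={foll,t=1,log=w}
step 6 deliver 2→0: —
step 7 timeout(2): 2={cand,t=2,log=w}
step 8 deliver 2→1: 1={foll,t=2,log=-}
step 9 deliver 1→2: 2={lead,t=2,log=w}
step 10 crash(2): 2={✗lead,t=2,log=w}
step 11 deliver 0→1: —
step 12 deliver 2→0: —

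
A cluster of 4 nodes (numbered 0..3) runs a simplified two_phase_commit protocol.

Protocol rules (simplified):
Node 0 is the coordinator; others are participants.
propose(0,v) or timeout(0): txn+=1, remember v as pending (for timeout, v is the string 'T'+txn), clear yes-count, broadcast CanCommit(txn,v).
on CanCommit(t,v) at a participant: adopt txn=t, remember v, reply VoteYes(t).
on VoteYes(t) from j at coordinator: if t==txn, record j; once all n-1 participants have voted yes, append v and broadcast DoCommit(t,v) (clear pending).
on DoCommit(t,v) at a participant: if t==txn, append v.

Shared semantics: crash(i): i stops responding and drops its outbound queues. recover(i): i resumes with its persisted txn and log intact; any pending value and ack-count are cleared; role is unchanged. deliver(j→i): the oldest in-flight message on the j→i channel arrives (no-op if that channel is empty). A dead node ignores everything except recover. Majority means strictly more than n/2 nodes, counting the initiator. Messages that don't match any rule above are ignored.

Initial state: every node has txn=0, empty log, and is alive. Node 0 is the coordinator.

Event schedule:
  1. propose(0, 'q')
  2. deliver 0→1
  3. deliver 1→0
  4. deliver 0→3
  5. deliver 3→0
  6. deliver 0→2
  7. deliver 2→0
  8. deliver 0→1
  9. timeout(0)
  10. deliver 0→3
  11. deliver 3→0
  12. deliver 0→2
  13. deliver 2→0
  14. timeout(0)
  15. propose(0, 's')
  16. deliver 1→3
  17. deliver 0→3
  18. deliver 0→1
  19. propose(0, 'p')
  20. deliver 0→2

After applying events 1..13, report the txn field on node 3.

1

after 1 — propose(0,'q'): n0:coor/t1/[-]
after 2 — deliver 0→1: n1:part/t1/[-]
after 3 — deliver 1→0: ·
after 4 — deliver 0→3: n3:part/t1/[-]
after 5 — deliver 3→0: ·
after 6 — deliver 0→2: n2:part/t1/[-]
after 7 — deliver 2→0: n0:coor/t1/[q]
after 8 — deliver 0→1: n1:part/t1/[q]
after 9 — timeout(0): n0:coor/t2/[q]
after 10 — deliver 0→3: n3:part/t1/[q]
after 11 — deliver 3→0: ·
after 12 — deliver 0→2: n2:part/t1/[q]
after 13 — deliver 2→0: ·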